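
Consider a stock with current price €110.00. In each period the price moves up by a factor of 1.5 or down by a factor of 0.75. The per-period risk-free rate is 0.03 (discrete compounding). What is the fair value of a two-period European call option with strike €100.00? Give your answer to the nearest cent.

€29.85

Risk-neutral probability p = (1 + 0.03 − 0.75)/(1.5 − 0.75) = 0.2800/0.7500 = 0.3733
Terminal stock prices: S_uu = 247.5, S_ud = 123.8, S_dd = 61.88
Terminal payoffs (S − K): max(147.5, 0) = 147.5, max(23.75, 0) = 23.75, max(-38.12, 0) = 0
Node u (S = 165): V_u = 1/1.03·[0.3733·147.5000 + 0.6267·23.7500] = 67.9126
Node d (S = 82.5): V_d = 1/1.03·[0.3733·23.7500 + 0.6267·0.0000] = 8.6084
Node 0 (S = 110): V_0 = 1/1.03·[0.3733·67.9126 + 0.6267·8.6084] = 29.8531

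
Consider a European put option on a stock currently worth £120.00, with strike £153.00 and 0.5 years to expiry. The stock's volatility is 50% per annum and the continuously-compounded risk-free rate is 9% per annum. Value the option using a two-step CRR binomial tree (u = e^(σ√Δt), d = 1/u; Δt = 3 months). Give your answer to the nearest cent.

CRR parameters: u = e^(σ√Δt) = e^(0.5·√0.25) = 1.2840, d = 1/u = 0.7788
Per-period rate: rΔt = 0.09·0.25 = 0.0225, so R = e^0.0225 = 1.0228
Risk-neutral probability p = (e^0.0225 − 0.7788)/(1.2840 − 0.7788) = 0.2440/0.5052 = 0.4829
Terminal stock prices: S_uu = 197.8, S_ud = 120, S_dd = 72.78
Terminal payoffs (K − S): max(-44.85, 0) = 0, max(33, 0) = 33, max(80.22, 0) = 80.22
Node u (S = 154.1): V_u = e^(−0.0225)·[0.4829·0.0000 + 0.5171·33.0000] = 16.6858
Node d (S = 93.46): V_d = e^(−0.0225)·[0.4829·33.0000 + 0.5171·80.2163] = 56.1398
Node 0 (S = 120): V_0 = e^(−0.0225)·[0.4829·16.6858 + 0.5171·56.1398] = 36.2638

£36.26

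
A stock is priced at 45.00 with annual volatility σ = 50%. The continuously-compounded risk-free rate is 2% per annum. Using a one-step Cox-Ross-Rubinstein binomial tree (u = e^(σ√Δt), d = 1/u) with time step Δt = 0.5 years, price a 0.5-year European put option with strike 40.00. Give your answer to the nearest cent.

4.77

CRR parameters: u = e^(σ√Δt) = e^(0.5·√0.5) = 1.4241, d = 1/u = 0.7022
Per-period rate: rΔt = 0.02·0.5 = 0.01, so R = e^0.01 = 1.0101
Risk-neutral probability p = (e^0.01 − 0.7022)/(1.4241 − 0.7022) = 0.3079/0.7219 = 0.4264
Terminal stock prices: S_u = 64.09, S_d = 31.6
Terminal payoffs (K − S): max(-24.09, 0) = 0, max(8.402, 0) = 8.402
Node 0 (S = 45): V_0 = e^(−0.01)·[0.4264·0.0000 + 0.5736·8.4015] = 4.7708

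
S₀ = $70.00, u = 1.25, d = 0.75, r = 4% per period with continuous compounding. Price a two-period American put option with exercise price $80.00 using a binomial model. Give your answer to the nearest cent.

$14.28

Risk-neutral probability p = (e^0.04 − 0.75)/(1.25 − 0.75) = 0.2908/0.5000 = 0.5816
Terminal stock prices: S_uu = 109.4, S_ud = 65.62, S_dd = 39.38
Terminal payoffs (K − S): max(-29.38, 0) = 0, max(14.38, 0) = 14.38, max(40.62, 0) = 40.62
Node u (S = 87.5): continuation = e^(−0.04)·[0.5816·0.0000 + 0.4184·14.3750] = 5.7784; exercise value = 0.0000 ≤ continuation, so V_u = 5.7784
Node d (S = 52.5): continuation = e^(−0.04)·[0.5816·14.3750 + 0.4184·40.6250] = 24.3632; exercise value = 27.5000 > continuation, so V_d = 27.5000 (exercise)
Node 0 (S = 70): continuation = e^(−0.04)·[0.5816·5.7784 + 0.4184·27.5000] = 14.2833; exercise value = 10.0000 ≤ continuation, so V_0 = 14.2833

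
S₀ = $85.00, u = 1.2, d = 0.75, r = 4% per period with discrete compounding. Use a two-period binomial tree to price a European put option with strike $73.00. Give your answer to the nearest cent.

$2.94

Risk-neutral probability p = (1 + 0.04 − 0.75)/(1.2 − 0.75) = 0.2900/0.4500 = 0.6444
Terminal stock prices: S_uu = 122.4, S_ud = 76.5, S_dd = 47.81
Terminal payoffs (K − S): max(-49.4, 0) = 0, max(-3.5, 0) = 0, max(25.19, 0) = 25.19
Node u (S = 102): V_u = 1/1.04·[0.6444·0.0000 + 0.3556·0.0000] = 0.0000
Node d (S = 63.75): V_d = 1/1.04·[0.6444·0.0000 + 0.3556·25.1875] = 8.6111
Node 0 (S = 85): V_0 = 1/1.04·[0.6444·0.0000 + 0.3556·8.6111] = 2.9440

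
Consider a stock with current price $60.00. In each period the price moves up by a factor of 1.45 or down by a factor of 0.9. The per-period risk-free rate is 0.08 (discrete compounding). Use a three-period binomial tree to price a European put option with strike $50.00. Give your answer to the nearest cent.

Risk-neutral probability p = (1 + 0.08 − 0.9)/(1.45 − 0.9) = 0.1800/0.5500 = 0.3273
Terminal stock prices: S_uuu = 182.9, S_uud = 113.5, S_udd = 70.47, S_ddd = 43.74
Terminal payoffs (K − S): max(-132.9, 0) = 0, max(-63.54, 0) = 0, max(-20.47, 0) = 0, max(6.26, 0) = 6.26
Node uu (S = 126.2): V_uu = 1/1.08·[0.3273·0.0000 + 0.6727·0.0000] = 0.0000
Node ud (S = 78.3): V_ud = 1/1.08·[0.3273·0.0000 + 0.6727·0.0000] = 0.0000
Node dd (S = 48.6): V_dd = 1/1.08·[0.3273·0.0000 + 0.6727·6.2600] = 3.8993
Node u (S = 87): V_u = 1/1.08·[0.3273·0.0000 + 0.6727·0.0000] = 0.0000
Node d (S = 54): V_d = 1/1.08·[0.3273·0.0000 + 0.6727·3.8993] = 2.4289
Node 0 (S = 60): V_0 = 1/1.08·[0.3273·0.0000 + 0.6727·2.4289] = 1.5129

$1.51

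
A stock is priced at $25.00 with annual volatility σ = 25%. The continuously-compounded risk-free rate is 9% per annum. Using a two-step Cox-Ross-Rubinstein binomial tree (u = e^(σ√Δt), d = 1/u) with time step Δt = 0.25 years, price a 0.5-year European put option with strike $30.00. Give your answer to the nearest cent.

CRR parameters: u = e^(σ√Δt) = e^(0.25·√0.25) = 1.1331, d = 1/u = 0.8825
Per-period rate: rΔt = 0.09·0.25 = 0.0225, so R = e^0.0225 = 1.0228
Risk-neutral probability p = (e^0.0225 − 0.8825)/(1.1331 − 0.8825) = 0.1403/0.2507 = 0.5596
Terminal stock prices: S_uu = 32.1, S_ud = 25, S_dd = 19.47
Terminal payoffs (K − S): max(-2.101, 0) = 0, max(5, 0) = 5, max(10.53, 0) = 10.53
Node u (S = 28.33): V_u = e^(−0.0225)·[0.5596·0.0000 + 0.4404·5.0000] = 2.1531
Node d (S = 22.06): V_d = e^(−0.0225)·[0.5596·5.0000 + 0.4404·10.5300] = 7.2701
Node 0 (S = 25): V_0 = e^(−0.0225)·[0.5596·2.1531 + 0.4404·7.2701] = 4.3087

$4.31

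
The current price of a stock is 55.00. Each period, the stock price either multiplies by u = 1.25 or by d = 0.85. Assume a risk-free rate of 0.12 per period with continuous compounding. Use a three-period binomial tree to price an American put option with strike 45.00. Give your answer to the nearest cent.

0.39

Risk-neutral probability p = (e^0.12 − 0.85)/(1.25 − 0.85) = 0.2775/0.4000 = 0.6937
Terminal stock prices: S_uuu = 107.4, S_uud = 73.05, S_udd = 49.67, S_ddd = 33.78
Terminal payoffs (K − S): max(-62.42, 0) = 0, max(-28.05, 0) = 0, max(-4.672, 0) = 0, max(11.22, 0) = 11.22
Node uu (S = 85.94): continuation = e^(−0.12)·[0.6937·0.0000 + 0.3063·0.0000] = 0.0000; exercise value = 0.0000 ≤ continuation, so V_uu = 0.0000
Node ud (S = 58.44): continuation = e^(−0.12)·[0.6937·0.0000 + 0.3063·0.0000] = 0.0000; exercise value = 0.0000 ≤ continuation, so V_ud = 0.0000
Node dd (S = 39.74): continuation = e^(−0.12)·[0.6937·0.0000 + 0.3063·11.2231] = 3.0485; exercise value = 5.2625 > continuation, so V_dd = 5.2625 (exercise)
Node u (S = 68.75): continuation = e^(−0.12)·[0.6937·0.0000 + 0.3063·0.0000] = 0.0000; exercise value = 0.0000 ≤ continuation, so V_u = 0.0000
Node d (S = 46.75): continuation = e^(−0.12)·[0.6937·0.0000 + 0.3063·5.2625] = 1.4294; exercise value = 0.0000 ≤ continuation, so V_d = 1.4294
Node 0 (S = 55): continuation = e^(−0.12)·[0.6937·0.0000 + 0.3063·1.4294] = 0.3883; exercise value = 0.0000 ≤ continuation, so V_0 = 0.3883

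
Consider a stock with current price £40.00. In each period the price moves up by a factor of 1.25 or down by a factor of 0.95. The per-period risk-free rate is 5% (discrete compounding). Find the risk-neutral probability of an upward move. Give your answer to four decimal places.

Risk-neutral probability p = (1 + 0.05 − 0.95)/(1.25 − 0.95) = 0.1000/0.3000 = 0.3333

p = 0.3333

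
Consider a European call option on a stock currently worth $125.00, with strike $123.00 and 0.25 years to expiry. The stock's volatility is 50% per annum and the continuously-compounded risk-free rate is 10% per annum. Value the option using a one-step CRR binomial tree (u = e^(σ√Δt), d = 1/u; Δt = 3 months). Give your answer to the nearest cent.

CRR parameters: u = e^(σ√Δt) = e^(0.5·√0.25) = 1.2840, d = 1/u = 0.7788
Per-period rate: rΔt = 0.1·0.25 = 0.025, so R = e^0.025 = 1.0253
Risk-neutral probability p = (e^0.025 − 0.7788)/(1.2840 − 0.7788) = 0.2465/0.5052 = 0.4879
Terminal stock prices: S_u = 160.5, S_d = 97.35
Terminal payoffs (S − K): max(37.5, 0) = 37.5, max(-25.65, 0) = 0
Node 0 (S = 125): V_0 = e^(−0.025)·[0.4879·37.5032 + 0.5121·0.0000] = 17.8471

$17.85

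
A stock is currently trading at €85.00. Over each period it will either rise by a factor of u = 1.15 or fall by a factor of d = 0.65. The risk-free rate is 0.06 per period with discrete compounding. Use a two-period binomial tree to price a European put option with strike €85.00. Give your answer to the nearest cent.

€7.05

Risk-neutral probability p = (1 + 0.06 − 0.65)/(1.15 − 0.65) = 0.4100/0.5000 = 0.8200
Terminal stock prices: S_uu = 112.4, S_ud = 63.54, S_dd = 35.91
Terminal payoffs (K − S): max(-27.41, 0) = 0, max(21.46, 0) = 21.46, max(49.09, 0) = 49.09
Node u (S = 97.75): V_u = 1/1.06·[0.8200·0.0000 + 0.1800·21.4625] = 3.6446
Node d (S = 55.25): V_d = 1/1.06·[0.8200·21.4625 + 0.1800·49.0875] = 24.9387
Node 0 (S = 85): V_0 = 1/1.06·[0.8200·3.6446 + 0.1800·24.9387] = 7.0543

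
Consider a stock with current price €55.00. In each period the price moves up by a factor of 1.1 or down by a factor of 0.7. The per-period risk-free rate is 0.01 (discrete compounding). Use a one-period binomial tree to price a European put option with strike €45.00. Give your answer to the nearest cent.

€1.45

Risk-neutral probability p = (1 + 0.01 − 0.7)/(1.1 − 0.7) = 0.3100/0.4000 = 0.7750
Terminal stock prices: S_u = 60.5, S_d = 38.5
Terminal payoffs (K − S): max(-15.5, 0) = 0, max(6.5, 0) = 6.5
Node 0 (S = 55): V_0 = 1/1.01·[0.7750·0.0000 + 0.2250·6.5000] = 1.4480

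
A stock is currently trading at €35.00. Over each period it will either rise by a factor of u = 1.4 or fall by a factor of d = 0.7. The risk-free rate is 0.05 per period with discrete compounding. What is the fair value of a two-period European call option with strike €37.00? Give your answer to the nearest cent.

Risk-neutral probability p = (1 + 0.05 − 0.7)/(1.4 − 0.7) = 0.3500/0.7000 = 0.5000
Terminal stock prices: S_uu = 68.6, S_ud = 34.3, S_dd = 17.15
Terminal payoffs (S − K): max(31.6, 0) = 31.6, max(-2.7, 0) = 0, max(-19.85, 0) = 0
Node u (S = 49): V_u = 1/1.05·[0.5000·31.6000 + 0.5000·0.0000] = 15.0476
Node d (S = 24.5): V_d = 1/1.05·[0.5000·0.0000 + 0.5000·0.0000] = 0.0000
Node 0 (S = 35): V_0 = 1/1.05·[0.5000·15.0476 + 0.5000·0.0000] = 7.1655

€7.17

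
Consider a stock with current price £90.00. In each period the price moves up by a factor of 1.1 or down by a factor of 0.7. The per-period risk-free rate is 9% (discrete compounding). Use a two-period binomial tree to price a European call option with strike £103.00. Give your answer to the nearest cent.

£4.72

Risk-neutral probability p = (1 + 0.09 − 0.7)/(1.1 − 0.7) = 0.3900/0.4000 = 0.9750
Terminal stock prices: S_uu = 108.9, S_ud = 69.3, S_dd = 44.1
Terminal payoffs (S − K): max(5.9, 0) = 5.9, max(-33.7, 0) = 0, max(-58.9, 0) = 0
Node u (S = 99): V_u = 1/1.09·[0.9750·5.9000 + 0.0250·0.0000] = 5.2775
Node d (S = 63): V_d = 1/1.09·[0.9750·0.0000 + 0.0250·0.0000] = 0.0000
Node 0 (S = 90): V_0 = 1/1.09·[0.9750·5.2775 + 0.0250·0.0000] = 4.7207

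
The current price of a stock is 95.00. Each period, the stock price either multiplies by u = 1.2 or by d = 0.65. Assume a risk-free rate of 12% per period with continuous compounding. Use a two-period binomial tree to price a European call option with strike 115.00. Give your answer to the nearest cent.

Risk-neutral probability p = (e^0.12 − 0.65)/(1.2 − 0.65) = 0.4775/0.5500 = 0.8682
Terminal stock prices: S_uu = 136.8, S_ud = 74.1, S_dd = 40.14
Terminal payoffs (S − K): max(21.8, 0) = 21.8, max(-40.9, 0) = 0, max(-74.86, 0) = 0
Node u (S = 114): V_u = e^(−0.12)·[0.8682·21.8000 + 0.1318·0.0000] = 16.7861
Node d (S = 61.75): V_d = e^(−0.12)·[0.8682·0.0000 + 0.1318·0.0000] = 0.0000
Node 0 (S = 95): V_0 = e^(−0.12)·[0.8682·16.7861 + 0.1318·0.0000] = 12.9253

12.93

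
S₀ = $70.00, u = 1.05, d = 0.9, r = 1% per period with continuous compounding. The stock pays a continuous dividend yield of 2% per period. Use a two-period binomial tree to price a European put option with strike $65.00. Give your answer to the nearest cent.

Per-period risk-free factor R = e^0.01 = 1.0101; dividend-adjusted growth = e^(0.01−0.02) = 0.9900.
Risk-neutral probability p = (0.9900 − 0.9)/(1.05 − 0.9) = 0.0900/0.1500 = 0.6003
Terminal stock prices: S_uu = 77.17, S_ud = 66.15, S_dd = 56.7
Terminal payoffs (K − S): max(-12.17, 0) = 0, max(-1.15, 0) = 0, max(8.3, 0) = 8.3
Node u (S = 73.5): V_u = e^(−0.01)·[0.6003·0.0000 + 0.3997·0.0000] = 0.0000
Node d (S = 63): V_d = e^(−0.01)·[0.6003·0.0000 + 0.3997·8.3000] = 3.2842
Node 0 (S = 70): V_0 = e^(−0.01)·[0.6003·0.0000 + 0.3997·3.2842] = 1.2995

$1.30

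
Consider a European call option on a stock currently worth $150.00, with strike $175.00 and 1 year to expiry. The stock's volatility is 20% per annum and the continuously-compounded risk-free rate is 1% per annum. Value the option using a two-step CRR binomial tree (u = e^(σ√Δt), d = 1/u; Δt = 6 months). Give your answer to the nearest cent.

$5.54

CRR parameters: u = e^(σ√Δt) = e^(0.2·√0.5) = 1.1519, d = 1/u = 0.8681
Per-period rate: rΔt = 0.01·0.5 = 0.005, so R = e^0.005 = 1.0050
Risk-neutral probability p = (e^0.005 − 0.8681)/(1.1519 − 0.8681) = 0.1369/0.2838 = 0.4824
Terminal stock prices: S_uu = 199, S_ud = 150, S_dd = 113
Terminal payoffs (S − K): max(24.03, 0) = 24.03, max(-25, 0) = 0, max(-61.95, 0) = 0
Node u (S = 172.8): V_u = e^(−0.005)·[0.4824·24.0345 + 0.5176·0.0000] = 11.5356
Node d (S = 130.2): V_d = e^(−0.005)·[0.4824·0.0000 + 0.5176·0.0000] = 0.0000
Node 0 (S = 150): V_0 = e^(−0.005)·[0.4824·11.5356 + 0.5176·0.0000] = 5.5366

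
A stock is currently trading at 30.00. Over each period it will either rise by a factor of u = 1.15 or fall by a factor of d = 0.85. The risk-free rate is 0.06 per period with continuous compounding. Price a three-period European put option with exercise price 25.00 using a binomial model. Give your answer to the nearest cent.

0.15

Risk-neutral probability p = (e^0.06 − 0.85)/(1.15 − 0.85) = 0.2118/0.3000 = 0.7061
Terminal stock prices: S_uuu = 45.63, S_uud = 33.72, S_udd = 24.93, S_ddd = 18.42
Terminal payoffs (K − S): max(-20.63, 0) = 0, max(-8.724, 0) = 0, max(0.07375, 0) = 0.07375, max(6.576, 0) = 6.576
Node uu (S = 39.67): V_uu = e^(−0.06)·[0.7061·0.0000 + 0.2939·0.0000] = 0.0000
Node ud (S = 29.32): V_ud = e^(−0.06)·[0.7061·0.0000 + 0.2939·0.0738] = 0.0204
Node dd (S = 21.67): V_dd = e^(−0.06)·[0.7061·0.0738 + 0.2939·6.5763] = 1.8691
Node u (S = 34.5): V_u = e^(−0.06)·[0.7061·0.0000 + 0.2939·0.0204] = 0.0056
Node d (S = 25.5): V_d = e^(−0.06)·[0.7061·0.0204 + 0.2939·1.8691] = 0.5309
Node 0 (S = 30): V_0 = e^(−0.06)·[0.7061·0.0056 + 0.2939·0.5309] = 0.1507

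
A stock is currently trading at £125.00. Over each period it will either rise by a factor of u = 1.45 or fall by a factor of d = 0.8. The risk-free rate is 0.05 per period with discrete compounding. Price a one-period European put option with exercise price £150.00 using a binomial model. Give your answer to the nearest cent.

Risk-neutral probability p = (1 + 0.05 − 0.8)/(1.45 − 0.8) = 0.2500/0.6500 = 0.3846
Terminal stock prices: S_u = 181.2, S_d = 100
Terminal payoffs (K − S): max(-31.25, 0) = 0, max(50, 0) = 50
Node 0 (S = 125): V_0 = 1/1.05·[0.3846·0.0000 + 0.6154·50.0000] = 29.3040

£29.30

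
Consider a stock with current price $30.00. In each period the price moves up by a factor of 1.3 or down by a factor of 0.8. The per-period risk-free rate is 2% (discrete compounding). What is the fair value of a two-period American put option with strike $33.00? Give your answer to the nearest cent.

$5.37

Risk-neutral probability p = (1 + 0.02 − 0.8)/(1.3 − 0.8) = 0.2200/0.5000 = 0.4400
Terminal stock prices: S_uu = 50.7, S_ud = 31.2, S_dd = 19.2
Terminal payoffs (K − S): max(-17.7, 0) = 0, max(1.8, 0) = 1.8, max(13.8, 0) = 13.8
Node u (S = 39): continuation = 1/1.02·[0.4400·0.0000 + 0.5600·1.8000] = 0.9882; exercise value = 0.0000 ≤ continuation, so V_u = 0.9882
Node d (S = 24): continuation = 1/1.02·[0.4400·1.8000 + 0.5600·13.8000] = 8.3529; exercise value = 9.0000 > continuation, so V_d = 9.0000 (exercise)
Node 0 (S = 30): continuation = 1/1.02·[0.4400·0.9882 + 0.5600·9.0000] = 5.3675; exercise value = 3.0000 ≤ continuation, so V_0 = 5.3675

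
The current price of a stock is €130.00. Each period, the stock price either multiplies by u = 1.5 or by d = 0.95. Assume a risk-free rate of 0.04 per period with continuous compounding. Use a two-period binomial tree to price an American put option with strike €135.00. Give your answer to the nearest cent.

€11.37

Risk-neutral probability p = (e^0.04 − 0.95)/(1.5 − 0.95) = 0.0908/0.5500 = 0.1651
Terminal stock prices: S_uu = 292.5, S_ud = 185.2, S_dd = 117.3
Terminal payoffs (K − S): max(-157.5, 0) = 0, max(-50.25, 0) = 0, max(17.67, 0) = 17.67
Node u (S = 195): continuation = e^(−0.04)·[0.1651·0.0000 + 0.8349·0.0000] = 0.0000; exercise value = 0.0000 ≤ continuation, so V_u = 0.0000
Node d (S = 123.5): continuation = e^(−0.04)·[0.1651·0.0000 + 0.8349·17.6750] = 14.1781; exercise value = 11.5000 ≤ continuation, so V_d = 14.1781
Node 0 (S = 130): continuation = e^(−0.04)·[0.1651·0.0000 + 0.8349·14.1781] = 11.3730; exercise value = 5.0000 ≤ continuation, so V_0 = 11.3730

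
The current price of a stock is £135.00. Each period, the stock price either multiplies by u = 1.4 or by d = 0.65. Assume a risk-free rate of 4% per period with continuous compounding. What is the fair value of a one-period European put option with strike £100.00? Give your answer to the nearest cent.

£5.64

Risk-neutral probability p = (e^0.04 − 0.65)/(1.4 − 0.65) = 0.3908/0.7500 = 0.5211
Terminal stock prices: S_u = 189, S_d = 87.75
Terminal payoffs (K − S): max(-89, 0) = 0, max(12.25, 0) = 12.25
Node 0 (S = 135): V_0 = e^(−0.04)·[0.5211·0.0000 + 0.4789·12.2500] = 5.6367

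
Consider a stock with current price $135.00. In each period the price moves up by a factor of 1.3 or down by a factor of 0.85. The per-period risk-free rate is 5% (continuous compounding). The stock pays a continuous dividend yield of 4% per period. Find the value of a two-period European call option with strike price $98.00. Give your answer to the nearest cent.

$36.12

Per-period risk-free factor R = e^0.05 = 1.0513; dividend-adjusted growth = e^(0.05−0.04) = 1.0101.
Risk-neutral probability p = (1.0101 − 0.85)/(1.3 − 0.85) = 0.1601/0.4500 = 0.3557
Terminal stock prices: S_uu = 228.2, S_ud = 149.2, S_dd = 97.54
Terminal payoffs (S − K): max(130.2, 0) = 130.2, max(51.17, 0) = 51.17, max(-0.4625, 0) = 0
Node u (S = 175.5): V_u = e^(−0.05)·[0.3557·130.1500 + 0.6443·51.1750] = 75.3981
Node d (S = 114.8): V_d = e^(−0.05)·[0.3557·51.1750 + 0.6443·0.0000] = 17.3136
Node 0 (S = 135): V_0 = e^(−0.05)·[0.3557·75.3981 + 0.6443·17.3136] = 36.1204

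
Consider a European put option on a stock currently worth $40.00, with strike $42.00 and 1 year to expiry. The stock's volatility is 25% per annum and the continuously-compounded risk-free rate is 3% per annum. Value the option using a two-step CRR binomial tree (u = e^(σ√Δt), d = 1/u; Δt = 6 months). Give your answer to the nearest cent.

$4.37

CRR parameters: u = e^(σ√Δt) = e^(0.25·√0.5) = 1.1934, d = 1/u = 0.8380
Per-period rate: rΔt = 0.03·0.5 = 0.015, so R = e^0.015 = 1.0151
Risk-neutral probability p = (e^0.015 − 0.8380)/(1.1934 − 0.8380) = 0.1771/0.3554 = 0.4984
Terminal stock prices: S_uu = 56.96, S_ud = 40, S_dd = 28.09
Terminal payoffs (K − S): max(-14.96, 0) = 0, max(2, 0) = 2, max(13.91, 0) = 13.91
Node u (S = 47.73): V_u = e^(−0.015)·[0.4984·0.0000 + 0.5016·2.0000] = 0.9882
Node d (S = 33.52): V_d = e^(−0.015)·[0.4984·2.0000 + 0.5016·13.9125] = 7.8560
Node 0 (S = 40): V_0 = e^(−0.015)·[0.4984·0.9882 + 0.5016·7.8560] = 4.3668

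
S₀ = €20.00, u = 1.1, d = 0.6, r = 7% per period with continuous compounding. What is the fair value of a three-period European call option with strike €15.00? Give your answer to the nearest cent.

€7.95

Risk-neutral probability p = (e^0.07 − 0.6)/(1.1 − 0.6) = 0.4725/0.5000 = 0.9450
Terminal stock prices: S_uuu = 26.62, S_uud = 14.52, S_udd = 7.92, S_ddd = 4.32
Terminal payoffs (S − K): max(11.62, 0) = 11.62, max(-0.48, 0) = 0, max(-7.08, 0) = 0, max(-10.68, 0) = 0
Node uu (S = 24.2): V_uu = e^(−0.07)·[0.9450·11.6200 + 0.0550·0.0000] = 10.2387
Node ud (S = 13.2): V_ud = e^(−0.07)·[0.9450·0.0000 + 0.0550·0.0000] = 0.0000
Node dd (S = 7.2): V_dd = e^(−0.07)·[0.9450·0.0000 + 0.0550·0.0000] = 0.0000
Node u (S = 22): V_u = e^(−0.07)·[0.9450·10.2387 + 0.0550·0.0000] = 9.0216
Node d (S = 12): V_d = e^(−0.07)·[0.9450·0.0000 + 0.0550·0.0000] = 0.0000
Node 0 (S = 20): V_0 = e^(−0.07)·[0.9450·9.0216 + 0.0550·0.0000] = 7.9492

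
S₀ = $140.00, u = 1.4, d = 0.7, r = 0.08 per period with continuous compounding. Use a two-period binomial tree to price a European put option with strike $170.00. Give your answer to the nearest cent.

Risk-neutral probability p = (e^0.08 − 0.7)/(1.4 − 0.7) = 0.3833/0.7000 = 0.5476
Terminal stock prices: S_uu = 274.4, S_ud = 137.2, S_dd = 68.6
Terminal payoffs (K − S): max(-104.4, 0) = 0, max(32.8, 0) = 32.8, max(101.4, 0) = 101.4
Node u (S = 196): V_u = e^(−0.08)·[0.5476·0.0000 + 0.4524·32.8000] = 13.6993
Node d (S = 98): V_d = e^(−0.08)·[0.5476·32.8000 + 0.4524·101.4000] = 58.9298
Node 0 (S = 140): V_0 = e^(−0.08)·[0.5476·13.6993 + 0.4524·58.9298] = 31.5371

$31.54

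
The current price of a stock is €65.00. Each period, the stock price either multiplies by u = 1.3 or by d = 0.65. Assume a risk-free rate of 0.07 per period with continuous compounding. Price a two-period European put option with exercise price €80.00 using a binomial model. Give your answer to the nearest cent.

Risk-neutral probability p = (e^0.07 − 0.65)/(1.3 − 0.65) = 0.4225/0.6500 = 0.6500
Terminal stock prices: S_uu = 109.9, S_ud = 54.93, S_dd = 27.46
Terminal payoffs (K − S): max(-29.85, 0) = 0, max(25.07, 0) = 25.07, max(52.54, 0) = 52.54
Node u (S = 84.5): V_u = e^(−0.07)·[0.6500·0.0000 + 0.3500·25.0750] = 8.1826
Node d (S = 42.25): V_d = e^(−0.07)·[0.6500·25.0750 + 0.3500·52.5375] = 32.3415
Node 0 (S = 65): V_0 = e^(−0.07)·[0.6500·8.1826 + 0.3500·32.3415] = 15.5131

€15.51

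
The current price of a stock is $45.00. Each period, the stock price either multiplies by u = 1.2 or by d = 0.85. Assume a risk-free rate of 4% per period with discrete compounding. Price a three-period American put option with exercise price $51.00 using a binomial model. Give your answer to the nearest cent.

$6.81

Risk-neutral probability p = (1 + 0.04 − 0.85)/(1.2 − 0.85) = 0.1900/0.3500 = 0.5429
Terminal stock prices: S_uuu = 77.76, S_uud = 55.08, S_udd = 39.01, S_ddd = 27.64
Terminal payoffs (K − S): max(-26.76, 0) = 0, max(-4.08, 0) = 0, max(11.99, 0) = 11.99, max(23.36, 0) = 23.36
Node uu (S = 64.8): continuation = 1/1.04·[0.5429·0.0000 + 0.4571·0.0000] = 0.0000; exercise value = 0.0000 ≤ continuation, so V_uu = 0.0000
Node ud (S = 45.9): continuation = 1/1.04·[0.5429·0.0000 + 0.4571·11.9850] = 5.2681; exercise value = 5.1000 ≤ continuation, so V_ud = 5.2681
Node dd (S = 32.51): continuation = 1/1.04·[0.5429·11.9850 + 0.4571·23.3644] = 16.5260; exercise value = 18.4875 > continuation, so V_dd = 18.4875 (exercise)
Node u (S = 54): continuation = 1/1.04·[0.5429·0.0000 + 0.4571·5.2681] = 2.3157; exercise value = 0.0000 ≤ continuation, so V_u = 2.3157
Node d (S = 38.25): continuation = 1/1.04·[0.5429·5.2681 + 0.4571·18.4875] = 10.8762; exercise value = 12.7500 > continuation, so V_d = 12.7500 (exercise)
Node 0 (S = 45): continuation = 1/1.04·[0.5429·2.3157 + 0.4571·12.7500] = 6.8131; exercise value = 6.0000 ≤ continuation, so V_0 = 6.8131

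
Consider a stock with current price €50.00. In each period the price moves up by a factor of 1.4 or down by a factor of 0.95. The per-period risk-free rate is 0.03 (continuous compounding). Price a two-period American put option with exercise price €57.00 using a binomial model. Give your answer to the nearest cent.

Risk-neutral probability p = (e^0.03 − 0.95)/(1.4 − 0.95) = 0.0805/0.4500 = 0.1788
Terminal stock prices: S_uu = 98, S_ud = 66.5, S_dd = 45.12
Terminal payoffs (K − S): max(-41, 0) = 0, max(-9.5, 0) = 0, max(11.88, 0) = 11.88
Node u (S = 70): continuation = e^(−0.03)·[0.1788·0.0000 + 0.8212·0.0000] = 0.0000; exercise value = 0.0000 ≤ continuation, so V_u = 0.0000
Node d (S = 47.5): continuation = e^(−0.03)·[0.1788·0.0000 + 0.8212·11.8750] = 9.4637; exercise value = 9.5000 > continuation, so V_d = 9.5000 (exercise)
Node 0 (S = 50): continuation = e^(−0.03)·[0.1788·0.0000 + 0.8212·9.5000] = 7.5709; exercise value = 7.0000 ≤ continuation, so V_0 = 7.5709

€7.57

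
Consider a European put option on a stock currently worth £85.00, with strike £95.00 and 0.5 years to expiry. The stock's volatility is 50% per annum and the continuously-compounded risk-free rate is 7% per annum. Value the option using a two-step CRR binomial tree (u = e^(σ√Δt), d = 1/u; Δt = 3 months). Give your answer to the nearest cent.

CRR parameters: u = e^(σ√Δt) = e^(0.5·√0.25) = 1.2840, d = 1/u = 0.7788
Per-period rate: rΔt = 0.07·0.25 = 0.0175, so R = e^0.0175 = 1.0177
Risk-neutral probability p = (e^0.0175 − 0.7788)/(1.2840 − 0.7788) = 0.2389/0.5052 = 0.4728
Terminal stock prices: S_uu = 140.1, S_ud = 85, S_dd = 51.56
Terminal payoffs (K − S): max(-45.14, 0) = 0, max(10, 0) = 10, max(43.44, 0) = 43.44
Node u (S = 109.1): V_u = e^(−0.0175)·[0.4728·0.0000 + 0.5272·10.0000] = 5.1809
Node d (S = 66.2): V_d = e^(−0.0175)·[0.4728·10.0000 + 0.5272·43.4449] = 27.1539
Node 0 (S = 85): V_0 = e^(−0.0175)·[0.4728·5.1809 + 0.5272·27.1539] = 16.4749

£16.47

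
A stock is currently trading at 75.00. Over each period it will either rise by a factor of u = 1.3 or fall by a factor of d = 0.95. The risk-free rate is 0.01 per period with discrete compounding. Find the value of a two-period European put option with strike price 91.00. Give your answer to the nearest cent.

15.69

Risk-neutral probability p = (1 + 0.01 − 0.95)/(1.3 − 0.95) = 0.0600/0.3500 = 0.1714
Terminal stock prices: S_uu = 126.8, S_ud = 92.62, S_dd = 67.69
Terminal payoffs (K − S): max(-35.75, 0) = 0, max(-1.625, 0) = 0, max(23.31, 0) = 23.31
Node u (S = 97.5): V_u = 1/1.01·[0.1714·0.0000 + 0.8286·0.0000] = 0.0000
Node d (S = 71.25): V_d = 1/1.01·[0.1714·0.0000 + 0.8286·23.3125] = 19.1248
Node 0 (S = 75): V_0 = 1/1.01·[0.1714·0.0000 + 0.8286·19.1248] = 15.6894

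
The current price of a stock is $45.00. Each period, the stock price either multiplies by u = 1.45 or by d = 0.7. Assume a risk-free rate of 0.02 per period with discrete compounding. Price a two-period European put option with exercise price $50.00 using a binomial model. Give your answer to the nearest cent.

Risk-neutral probability p = (1 + 0.02 − 0.7)/(1.45 − 0.7) = 0.3200/0.7500 = 0.4267
Terminal stock prices: S_uu = 94.61, S_ud = 45.67, S_dd = 22.05
Terminal payoffs (K − S): max(-44.61, 0) = 0, max(4.325, 0) = 4.325, max(27.95, 0) = 27.95
Node u (S = 65.25): V_u = 1/1.02·[0.4267·0.0000 + 0.5733·4.3250] = 2.4310
Node d (S = 31.5): V_d = 1/1.02·[0.4267·4.3250 + 0.5733·27.9500] = 17.5196
Node 0 (S = 45): V_0 = 1/1.02·[0.4267·2.4310 + 0.5733·17.5196] = 10.8645

$10.86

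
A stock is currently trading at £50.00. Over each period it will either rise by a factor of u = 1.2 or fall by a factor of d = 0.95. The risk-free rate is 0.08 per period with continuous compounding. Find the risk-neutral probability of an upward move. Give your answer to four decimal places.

p = 0.5331

Risk-neutral probability p = (e^0.08 − 0.95)/(1.2 − 0.95) = 0.1333/0.2500 = 0.5331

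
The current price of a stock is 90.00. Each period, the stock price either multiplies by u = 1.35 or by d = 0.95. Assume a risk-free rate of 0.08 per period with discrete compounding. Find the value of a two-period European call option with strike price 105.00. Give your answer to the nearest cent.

Risk-neutral probability p = (1 + 0.08 − 0.95)/(1.35 − 0.95) = 0.1300/0.4000 = 0.3250
Terminal stock prices: S_uu = 164, S_ud = 115.4, S_dd = 81.22
Terminal payoffs (S − K): max(59.03, 0) = 59.03, max(10.43, 0) = 10.43, max(-23.78, 0) = 0
Node u (S = 121.5): V_u = 1/1.08·[0.3250·59.0250 + 0.6750·10.4250] = 24.2778
Node d (S = 85.5): V_d = 1/1.08·[0.3250·10.4250 + 0.6750·0.0000] = 3.1372
Node 0 (S = 90): V_0 = 1/1.08·[0.3250·24.2778 + 0.6750·3.1372] = 9.2665

9.27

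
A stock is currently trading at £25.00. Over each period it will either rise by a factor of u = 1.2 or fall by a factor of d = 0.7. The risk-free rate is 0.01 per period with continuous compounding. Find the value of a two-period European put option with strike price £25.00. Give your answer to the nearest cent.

Risk-neutral probability p = (e^0.01 − 0.7)/(1.2 − 0.7) = 0.3101/0.5000 = 0.6201
Terminal stock prices: S_uu = 36, S_ud = 21, S_dd = 12.25
Terminal payoffs (K − S): max(-11, 0) = 0, max(4, 0) = 4, max(12.75, 0) = 12.75
Node u (S = 30): V_u = e^(−0.01)·[0.6201·0.0000 + 0.3799·4.0000] = 1.5045
Node d (S = 17.5): V_d = e^(−0.01)·[0.6201·4.0000 + 0.3799·12.7500] = 7.2512
Node 0 (S = 25): V_0 = e^(−0.01)·[0.6201·1.5045 + 0.3799·7.2512] = 3.6510

£3.65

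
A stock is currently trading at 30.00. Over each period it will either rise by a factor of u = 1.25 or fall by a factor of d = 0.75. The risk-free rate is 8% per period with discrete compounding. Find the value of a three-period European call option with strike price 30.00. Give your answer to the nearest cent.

8.34

Risk-neutral probability p = (1 + 0.08 − 0.75)/(1.25 − 0.75) = 0.3300/0.5000 = 0.6600
Terminal stock prices: S_uuu = 58.59, S_uud = 35.16, S_udd = 21.09, S_ddd = 12.66
Terminal payoffs (S − K): max(28.59, 0) = 28.59, max(5.156, 0) = 5.156, max(-8.906, 0) = 0, max(-17.34, 0) = 0
Node uu (S = 46.88): V_uu = 1/1.08·[0.6600·28.5938 + 0.3400·5.1562] = 19.0972
Node ud (S = 28.12): V_ud = 1/1.08·[0.6600·5.1562 + 0.3400·0.0000] = 3.1510
Node dd (S = 16.88): V_dd = 1/1.08·[0.6600·0.0000 + 0.3400·0.0000] = 0.0000
Node u (S = 37.5): V_u = 1/1.08·[0.6600·19.0972 + 0.3400·3.1510] = 12.6625
Node d (S = 22.5): V_d = 1/1.08·[0.6600·3.1510 + 0.3400·0.0000] = 1.9256
Node 0 (S = 30): V_0 = 1/1.08·[0.6600·12.6625 + 0.3400·1.9256] = 8.3444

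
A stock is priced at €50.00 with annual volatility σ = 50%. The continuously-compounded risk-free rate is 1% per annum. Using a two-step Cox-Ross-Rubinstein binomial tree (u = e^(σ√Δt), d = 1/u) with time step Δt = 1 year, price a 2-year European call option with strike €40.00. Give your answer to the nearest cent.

€18.75

CRR parameters: u = e^(σ√Δt) = e^(0.5·√1) = 1.6487, d = 1/u = 0.6065
Per-period rate: rΔt = 0.01·1 = 0.01, so R = e^0.01 = 1.0101
Risk-neutral probability p = (e^0.01 − 0.6065)/(1.6487 − 0.6065) = 0.4035/1.0422 = 0.3872
Terminal stock prices: S_uu = 135.9, S_ud = 50, S_dd = 18.39
Terminal payoffs (S − K): max(95.91, 0) = 95.91, max(10, 0) = 10, max(-21.61, 0) = 0
Node u (S = 82.44): V_u = e^(−0.01)·[0.3872·95.9141 + 0.6128·10.0000] = 42.8341
Node d (S = 30.33): V_d = e^(−0.01)·[0.3872·10.0000 + 0.6128·0.0000] = 3.8333
Node 0 (S = 50): V_0 = e^(−0.01)·[0.3872·42.8341 + 0.6128·3.8333] = 18.7454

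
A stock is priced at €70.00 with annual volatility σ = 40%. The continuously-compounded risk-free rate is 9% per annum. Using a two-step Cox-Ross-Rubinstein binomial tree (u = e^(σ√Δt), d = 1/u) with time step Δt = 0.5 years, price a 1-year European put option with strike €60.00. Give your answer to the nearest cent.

CRR parameters: u = e^(σ√Δt) = e^(0.4·√0.5) = 1.3269, d = 1/u = 0.7536
Per-period rate: rΔt = 0.09·0.5 = 0.045, so R = e^0.045 = 1.0460
Risk-neutral probability p = (e^0.045 − 0.7536)/(1.3269 − 0.7536) = 0.2924/0.5733 = 0.5100
Terminal stock prices: S_uu = 123.2, S_ud = 70, S_dd = 39.76
Terminal payoffs (K − S): max(-63.25, 0) = 0, max(-10, 0) = 0, max(20.24, 0) = 20.24
Node u (S = 92.88): V_u = e^(−0.045)·[0.5100·0.0000 + 0.4900·0.0000] = 0.0000
Node d (S = 52.75): V_d = e^(−0.045)·[0.5100·0.0000 + 0.4900·20.2421] = 9.4812
Node 0 (S = 70): V_0 = e^(−0.045)·[0.5100·0.0000 + 0.4900·9.4812] = 4.4409

€4.44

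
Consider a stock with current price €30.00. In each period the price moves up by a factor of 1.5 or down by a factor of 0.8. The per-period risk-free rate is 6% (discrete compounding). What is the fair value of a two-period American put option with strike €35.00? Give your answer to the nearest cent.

€6.52

Risk-neutral probability p = (1 + 0.06 − 0.8)/(1.5 − 0.8) = 0.2600/0.7000 = 0.3714
Terminal stock prices: S_uu = 67.5, S_ud = 36, S_dd = 19.2
Terminal payoffs (K − S): max(-32.5, 0) = 0, max(-1, 0) = 0, max(15.8, 0) = 15.8
Node u (S = 45): continuation = 1/1.06·[0.3714·0.0000 + 0.6286·0.0000] = 0.0000; exercise value = 0.0000 ≤ continuation, so V_u = 0.0000
Node d (S = 24): continuation = 1/1.06·[0.3714·0.0000 + 0.6286·15.8000] = 9.3693; exercise value = 11.0000 > continuation, so V_d = 11.0000 (exercise)
Node 0 (S = 30): continuation = 1/1.06·[0.3714·0.0000 + 0.6286·11.0000] = 6.5229; exercise value = 5.0000 ≤ continuation, so V_0 = 6.5229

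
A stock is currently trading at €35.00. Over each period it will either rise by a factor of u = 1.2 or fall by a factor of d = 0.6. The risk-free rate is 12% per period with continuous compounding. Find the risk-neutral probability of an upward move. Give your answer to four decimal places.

Risk-neutral probability p = (e^0.12 − 0.6)/(1.2 − 0.6) = 0.5275/0.6000 = 0.8792

p = 0.8792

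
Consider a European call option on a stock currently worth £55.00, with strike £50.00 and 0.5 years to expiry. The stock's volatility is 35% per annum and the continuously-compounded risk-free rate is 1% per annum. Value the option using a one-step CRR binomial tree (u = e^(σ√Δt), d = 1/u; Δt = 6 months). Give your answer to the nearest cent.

£9.12

CRR parameters: u = e^(σ√Δt) = e^(0.35·√0.5) = 1.2808, d = 1/u = 0.7808
Per-period rate: rΔt = 0.01·0.5 = 0.005, so R = e^0.005 = 1.0050
Risk-neutral probability p = (e^0.005 − 0.7808)/(1.2808 − 0.7808) = 0.2243/0.5000 = 0.4485
Terminal stock prices: S_u = 70.44, S_d = 42.94
Terminal payoffs (S − K): max(20.44, 0) = 20.44, max(-7.058, 0) = 0
Node 0 (S = 55): V_0 = e^(−0.005)·[0.4485·20.4442 + 0.5515·0.0000] = 9.1228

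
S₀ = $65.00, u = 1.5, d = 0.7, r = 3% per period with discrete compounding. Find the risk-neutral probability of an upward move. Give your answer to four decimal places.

Risk-neutral probability p = (1 + 0.03 − 0.7)/(1.5 − 0.7) = 0.3300/0.8000 = 0.4125

p = 0.4125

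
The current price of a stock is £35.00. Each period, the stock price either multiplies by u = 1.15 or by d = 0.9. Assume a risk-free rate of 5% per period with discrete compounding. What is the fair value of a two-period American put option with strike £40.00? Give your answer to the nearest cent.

£5.00

Risk-neutral probability p = (1 + 0.05 − 0.9)/(1.15 − 0.9) = 0.1500/0.2500 = 0.6000
Terminal stock prices: S_uu = 46.29, S_ud = 36.23, S_dd = 28.35
Terminal payoffs (K − S): max(-6.287, 0) = 0, max(3.775, 0) = 3.775, max(11.65, 0) = 11.65
Node u (S = 40.25): continuation = 1/1.05·[0.6000·0.0000 + 0.4000·3.7750] = 1.4381; exercise value = 0.0000 ≤ continuation, so V_u = 1.4381
Node d (S = 31.5): continuation = 1/1.05·[0.6000·3.7750 + 0.4000·11.6500] = 6.5952; exercise value = 8.5000 > continuation, so V_d = 8.5000 (exercise)
Node 0 (S = 35): continuation = 1/1.05·[0.6000·1.4381 + 0.4000·8.5000] = 4.0599; exercise value = 5.0000 > continuation, so V_0 = 5.0000 (exercise)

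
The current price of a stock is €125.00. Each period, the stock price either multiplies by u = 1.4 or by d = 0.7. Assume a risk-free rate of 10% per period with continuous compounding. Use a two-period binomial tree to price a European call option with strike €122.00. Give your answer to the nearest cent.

Risk-neutral probability p = (e^0.1 − 0.7)/(1.4 − 0.7) = 0.4052/0.7000 = 0.5788
Terminal stock prices: S_uu = 245, S_ud = 122.5, S_dd = 61.25
Terminal payoffs (S − K): max(123, 0) = 123, max(0.5, 0) = 0.5, max(-60.75, 0) = 0
Node u (S = 175): V_u = e^(−0.1)·[0.5788·123.0000 + 0.4212·0.5000] = 64.6098
Node d (S = 87.5): V_d = e^(−0.1)·[0.5788·0.5000 + 0.4212·0.0000] = 0.2619
Node 0 (S = 125): V_0 = e^(−0.1)·[0.5788·64.6098 + 0.4212·0.2619] = 33.9382

€33.94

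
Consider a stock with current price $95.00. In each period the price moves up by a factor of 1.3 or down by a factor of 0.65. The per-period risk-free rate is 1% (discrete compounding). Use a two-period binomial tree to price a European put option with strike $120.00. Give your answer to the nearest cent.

$34.83

Risk-neutral probability p = (1 + 0.01 − 0.65)/(1.3 − 0.65) = 0.3600/0.6500 = 0.5538
Terminal stock prices: S_uu = 160.6, S_ud = 80.28, S_dd = 40.14
Terminal payoffs (K − S): max(-40.55, 0) = 0, max(39.72, 0) = 39.72, max(79.86, 0) = 79.86
Node u (S = 123.5): V_u = 1/1.01·[0.5538·0.0000 + 0.4462·39.7250] = 17.5480
Node d (S = 61.75): V_d = 1/1.01·[0.5538·39.7250 + 0.4462·79.8625] = 57.0619
Node 0 (S = 95): V_0 = 1/1.01·[0.5538·17.5480 + 0.4462·57.0619] = 34.8290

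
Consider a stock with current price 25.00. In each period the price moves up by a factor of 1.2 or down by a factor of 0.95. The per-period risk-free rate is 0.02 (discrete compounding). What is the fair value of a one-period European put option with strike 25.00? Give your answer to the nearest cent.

0.88

Risk-neutral probability p = (1 + 0.02 − 0.95)/(1.2 − 0.95) = 0.0700/0.2500 = 0.2800
Terminal stock prices: S_u = 30, S_d = 23.75
Terminal payoffs (K − S): max(-5, 0) = 0, max(1.25, 0) = 1.25
Node 0 (S = 25): V_0 = 1/1.02·[0.2800·0.0000 + 0.7200·1.2500] = 0.8824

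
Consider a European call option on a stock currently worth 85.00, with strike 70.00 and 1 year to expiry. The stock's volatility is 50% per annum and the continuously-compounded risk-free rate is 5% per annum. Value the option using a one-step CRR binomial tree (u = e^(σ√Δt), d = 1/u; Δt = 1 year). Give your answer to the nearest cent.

28.47

CRR parameters: u = e^(σ√Δt) = e^(0.5·√1) = 1.6487, d = 1/u = 0.6065
Per-period rate: rΔt = 0.05·1 = 0.05, so R = e^0.05 = 1.0513
Risk-neutral probability p = (e^0.05 − 0.6065)/(1.6487 − 0.6065) = 0.4447/1.0422 = 0.4267
Terminal stock prices: S_u = 140.1, S_d = 51.56
Terminal payoffs (S − K): max(70.14, 0) = 70.14, max(-18.44, 0) = 0
Node 0 (S = 85): V_0 = e^(−0.05)·[0.4267·70.1413 + 0.5733·0.0000] = 28.4720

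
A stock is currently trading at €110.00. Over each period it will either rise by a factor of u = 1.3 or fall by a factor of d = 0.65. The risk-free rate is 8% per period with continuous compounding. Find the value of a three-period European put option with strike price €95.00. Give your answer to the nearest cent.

Risk-neutral probability p = (e^0.08 − 0.65)/(1.3 − 0.65) = 0.4333/0.6500 = 0.6666
Terminal stock prices: S_uuu = 241.7, S_uud = 120.8, S_udd = 60.42, S_ddd = 30.21
Terminal payoffs (K − S): max(-146.7, 0) = 0, max(-25.84, 0) = 0, max(34.58, 0) = 34.58, max(64.79, 0) = 64.79
Node uu (S = 185.9): V_uu = e^(−0.08)·[0.6666·0.0000 + 0.3334·0.0000] = 0.0000
Node ud (S = 92.95): V_ud = e^(−0.08)·[0.6666·0.0000 + 0.3334·34.5825] = 10.6435
Node dd (S = 46.48): V_dd = e^(−0.08)·[0.6666·34.5825 + 0.3334·64.7912] = 41.2211
Node u (S = 143): V_u = e^(−0.08)·[0.6666·0.0000 + 0.3334·10.6435] = 3.2758
Node d (S = 71.5): V_d = e^(−0.08)·[0.6666·10.6435 + 0.3334·41.2211] = 19.2361
Node 0 (S = 110): V_0 = e^(−0.08)·[0.6666·3.2758 + 0.3334·19.2361] = 7.9360

€7.94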